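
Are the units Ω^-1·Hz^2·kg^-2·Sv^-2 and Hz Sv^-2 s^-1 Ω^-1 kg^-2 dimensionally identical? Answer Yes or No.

Left side:
  Ω = V/A (resistance = voltage per current),
      = kg·m²·s⁻³·A⁻².
  So Ω⁻¹ = kg⁻¹·m⁻²·s³·A².
  Hz = 1/s = s⁻¹ (frequency is cycles per second).
  So Hz² = s⁻².
  Sv = J/kg (equivalent dose = energy per mass),
      = m²·s⁻².
  So Sv⁻² = m⁻⁴·s⁴.
  Combining: Ω⁻¹·Hz²·kg⁻²·Sv⁻² = (kg⁻¹·m⁻²·s³·A²) · s⁻² · kg⁻² · (m⁻⁴·s⁴) = kg⁻³·m⁻⁶·s⁵·A².
Right side:
  Hz = 1/s = s⁻¹ (frequency is cycles per second).
  Sv = J/kg (equivalent dose = energy per mass),
      = m²·s⁻².
  So Sv⁻² = m⁻⁴·s⁴.
  Ω = V/A (resistance = voltage per current),
      = kg·m²·s⁻³·A⁻².
  So Ω⁻¹ = kg⁻¹·m⁻²·s³·A².
  Combining: Hz·Sv⁻²·s⁻¹·Ω⁻¹·kg⁻² = s⁻¹ · (m⁻⁴·s⁴) · s⁻¹ · (kg⁻¹·m⁻²·s³·A²) · kg⁻² = kg⁻³·m⁻⁶·s⁵·A².
Both reduce to kg⁻³·m⁻⁶·s⁵·A².

Yes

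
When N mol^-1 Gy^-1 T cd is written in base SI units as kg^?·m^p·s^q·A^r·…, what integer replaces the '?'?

N = kg·m/s² = kg·m·s⁻² (force = mass × acceleration).
Gy = J/kg (absorbed dose = energy per mass),
    = m²·s⁻².
So Gy⁻¹ = m⁻²·s².
T = Wb/m² (flux density = flux per area),
    = kg·s⁻²·A⁻¹.
Combining: N·mol⁻¹·Gy⁻¹·T·cd = (kg·m·s⁻²) · mol⁻¹ · (m⁻²·s²) · (kg·s⁻²·A⁻¹) · cd = kg²·m⁻¹·s⁻²·A⁻¹·mol⁻¹·cd.
The exponent of kg is 2.

2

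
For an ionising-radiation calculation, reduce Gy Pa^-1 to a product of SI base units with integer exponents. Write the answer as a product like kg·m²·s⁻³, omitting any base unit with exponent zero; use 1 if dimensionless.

kg⁻¹·m³

Gy = J/kg (absorbed dose = energy per mass),
    = m²·s⁻².
Pa = N/m² (pressure = force per area),
    = kg·m⁻¹·s⁻².
So Pa⁻¹ = kg⁻¹·m·s².
Combining: Gy·Pa⁻¹ = (m²·s⁻²) · (kg⁻¹·m·s²) = kg⁻¹·m³.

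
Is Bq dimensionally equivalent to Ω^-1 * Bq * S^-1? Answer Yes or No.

Yes

Left side:
  Bq = s⁻¹.
Right side:
  Ω = kg·m²·s⁻³·A⁻².
  So Ω⁻¹ = kg⁻¹·m⁻²·s³·A².
  Bq = s⁻¹.
  S = kg⁻¹·m⁻²·s³·A².
  So S⁻¹ = kg·m²·s⁻³·A⁻².
  Combining: Ω⁻¹·Bq·S⁻¹ = (kg⁻¹·m⁻²·s³·A²) · s⁻¹ · (kg·m²·s⁻³·A⁻²) = s⁻¹.
Both reduce to s⁻¹.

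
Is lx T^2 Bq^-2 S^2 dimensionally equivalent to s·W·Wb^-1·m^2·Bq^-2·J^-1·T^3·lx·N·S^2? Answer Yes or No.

Left side:
  lx = lm/m² (illuminance = luminous flux per area),
      = m⁻²·cd.
  T = Wb/m² (flux density = flux per area),
      = kg·s⁻²·A⁻¹.
  So T² = kg²·s⁻⁴·A⁻².
  Bq = 1/s = s⁻¹ (activity is decays per second).
  So Bq⁻² = s².
  S = 1/Ω (conductance is reciprocal resistance),
      = kg⁻¹·m⁻²·s³·A².
  So S² = kg⁻²·m⁻⁴·s⁶·A⁴.
  Combining: lx·T²·Bq⁻²·S² = (m⁻²·cd) · (kg²·s⁻⁴·A⁻²) · s² · (kg⁻²·m⁻⁴·s⁶·A⁴) = m⁻⁶·s⁴·A²·cd.
Right side:
  W = kg·m²·s⁻³.
  Wb = kg·m²·s⁻²·A⁻¹.
  So Wb⁻¹ = kg⁻¹·m⁻²·s²·A.
  Bq = s⁻¹.
  So Bq⁻² = s².
  J = kg·m²·s⁻².
  So J⁻¹ = kg⁻¹·m⁻²·s².
  T = kg·s⁻²·A⁻¹.
  So T³ = kg³·s⁻⁶·A⁻³.
  lx = m⁻²·cd.
  N = kg·m·s⁻².
  S = kg⁻¹·m⁻²·s³·A².
  So S² = kg⁻²·m⁻⁴·s⁶·A⁴.
  Combining: s·W·Wb⁻¹·m²·Bq⁻²·J⁻¹·T³·lx·N·S² = s · (kg·m²·s⁻³) · (kg⁻¹·m⁻²·s²·A) · m² · s² · (kg⁻¹·m⁻²·s²) · (kg³·s⁻⁶·A⁻³) · (m⁻²·cd) · (kg·m·s⁻²) · (kg⁻²·m⁻⁴·s⁶·A⁴) = kg·m⁻⁵·s²·A²·cd.
Left is m⁻⁶·s⁴·A²·cd; right is kg·m⁻⁵·s²·A²·cd — different.

No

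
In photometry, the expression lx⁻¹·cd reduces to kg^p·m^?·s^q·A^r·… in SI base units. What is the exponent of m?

lx = lm/m² (illuminance = luminous flux per area),
    = m⁻²·cd.
So lx⁻¹ = m²·cd⁻¹.
Combining: lx⁻¹·cd = (m²·cd⁻¹) · cd = m².
The exponent of m is 2.

2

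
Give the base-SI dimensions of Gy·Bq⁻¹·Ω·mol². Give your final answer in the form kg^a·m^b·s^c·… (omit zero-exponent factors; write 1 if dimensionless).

Gy = J/kg (absorbed dose = energy per mass),
    = m²·s⁻².
Bq = 1/s = s⁻¹ (activity is decays per second).
So Bq⁻¹ = s.
Ω = V/A (resistance = voltage per current),
    = kg·m²·s⁻³·A⁻².
Combining: Gy·Bq⁻¹·Ω·mol² = (m²·s⁻²) · s · (kg·m²·s⁻³·A⁻²) · mol² = kg·m⁴·s⁻⁴·A⁻²·mol².

kg·m⁴·s⁻⁴·A⁻²·mol²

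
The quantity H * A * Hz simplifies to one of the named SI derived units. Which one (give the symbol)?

H = Wb/A (inductance = flux per current),
    = kg·m²·s⁻²·A⁻².
Hz = 1/s = s⁻¹ (frequency is cycles per second).
Combining: H·A·Hz = (kg·m²·s⁻²·A⁻²) · A · s⁻¹ = kg·m²·s⁻³·A⁻¹.
kg·m²·s⁻³·A⁻¹ is the base-SI form of the volt.

V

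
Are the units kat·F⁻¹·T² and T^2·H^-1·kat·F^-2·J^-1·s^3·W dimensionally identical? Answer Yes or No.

Left side:
  kat = mol/s = s⁻¹·mol (catalytic activity).
  F = C/V (capacitance = charge per voltage),
      = A·s/(kg·m²·s⁻³·A⁻¹) (substituting C and V),
      = kg⁻¹·m⁻²·s⁴·A².
  So F⁻¹ = kg·m²·s⁻⁴·A⁻².
  T = Wb/m² (flux density = flux per area),
      = kg·s⁻²·A⁻¹.
  So T² = kg²·s⁻⁴·A⁻².
  Combining: kat·F⁻¹·T² = (s⁻¹·mol) · (kg·m²·s⁻⁴·A⁻²) · (kg²·s⁻⁴·A⁻²) = kg³·m²·s⁻⁹·A⁻⁴·mol.
Right side:
  T = Wb/m² (flux density = flux per area),
      = kg·s⁻²·A⁻¹.
  So T² = kg²·s⁻⁴·A⁻².
  H = Wb/A (inductance = flux per current),
      = kg·m²·s⁻²·A⁻².
  So H⁻¹ = kg⁻¹·m⁻²·s²·A².
  kat = mol/s = s⁻¹·mol (catalytic activity).
  F = C/V (capacitance = charge per voltage),
      = A·s/(kg·m²·s⁻³·A⁻¹) (substituting C and V),
      = kg⁻¹·m⁻²·s⁴·A².
  So F⁻² = kg²·m⁴·s⁻⁸·A⁻⁴.
  J = N·m (work = force × distance),
      = kg·m²·s⁻².
  So J⁻¹ = kg⁻¹·m⁻²·s².
  W = J/s (power = energy per time),
      = kg·m²·s⁻³.
  Combining: T²·H⁻¹·kat·F⁻²·J⁻¹·s³·W = (kg²·s⁻⁴·A⁻²) · (kg⁻¹·m⁻²·s²·A²) · (s⁻¹·mol) · (kg²·m⁴·s⁻⁸·A⁻⁴) · (kg⁻¹·m⁻²·s²) · s³ · (kg·m²·s⁻³) = kg³·m²·s⁻⁹·A⁻⁴·mol.
Both reduce to kg³·m²·s⁻⁹·A⁻⁴·mol.

Yes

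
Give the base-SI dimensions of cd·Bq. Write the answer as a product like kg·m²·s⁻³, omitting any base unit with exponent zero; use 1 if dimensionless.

Bq = 1/s = s⁻¹ (activity is decays per second).
Combining: cd·Bq = cd · s⁻¹ = s⁻¹·cd.

s⁻¹·cd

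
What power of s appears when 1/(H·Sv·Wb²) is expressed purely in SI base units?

8

H = kg·m²·s⁻²·A⁻².
So H⁻¹ = kg⁻¹·m⁻²·s²·A².
Sv = m²·s⁻².
So Sv⁻¹ = m⁻²·s².
Wb = kg·m²·s⁻²·A⁻¹.
So Wb⁻² = kg⁻²·m⁻⁴·s⁴·A².
Combining: H⁻¹·Sv⁻¹·Wb⁻² = (kg⁻¹·m⁻²·s²·A²) · (m⁻²·s²) · (kg⁻²·m⁻⁴·s⁴·A²) = kg⁻³·m⁻⁸·s⁸·A⁴.
The exponent of s is 8.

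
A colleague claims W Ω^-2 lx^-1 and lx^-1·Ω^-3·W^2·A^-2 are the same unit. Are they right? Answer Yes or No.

Left side:
  W = kg·m²·s⁻³.
  Ω = kg·m²·s⁻³·A⁻².
  So Ω⁻² = kg⁻²·m⁻⁴·s⁶·A⁴.
  lx = m⁻²·cd.
  So lx⁻¹ = m²·cd⁻¹.
  Combining: W·Ω⁻²·lx⁻¹ = (kg·m²·s⁻³) · (kg⁻²·m⁻⁴·s⁶·A⁴) · (m²·cd⁻¹) = kg⁻¹·s³·A⁴·cd⁻¹.
Right side:
  lx = lm/m² (illuminance = luminous flux per area),
      = m⁻²·cd.
  So lx⁻¹ = m²·cd⁻¹.
  Ω = V/A (resistance = voltage per current),
      = kg·m²·s⁻³·A⁻².
  So Ω⁻³ = kg⁻³·m⁻⁶·s⁹·A⁶.
  W = J/s (power = energy per time),
      = kg·m²·s⁻³.
  So W² = kg²·m⁴·s⁻⁶.
  Combining: lx⁻¹·Ω⁻³·W²·A⁻² = (m²·cd⁻¹) · (kg⁻³·m⁻⁶·s⁹·A⁶) · (kg²·m⁴·s⁻⁶) · A⁻² = kg⁻¹·s³·A⁴·cd⁻¹.
Both reduce to kg⁻¹·s³·A⁴·cd⁻¹.

Yes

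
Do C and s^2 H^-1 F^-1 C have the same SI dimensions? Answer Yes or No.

Left side:
  C = A·s = s·A (charge = current × time).
Right side:
  H = Wb/A (inductance = flux per current),
      = kg·m²·s⁻²·A⁻².
  So H⁻¹ = kg⁻¹·m⁻²·s²·A².
  F = C/V (capacitance = charge per voltage),
      = A·s/(kg·m²·s⁻³·A⁻¹) (substituting C and V),
      = kg⁻¹·m⁻²·s⁴·A².
  So F⁻¹ = kg·m²·s⁻⁴·A⁻².
  C = A·s = s·A (charge = current × time).
  Combining: s²·H⁻¹·F⁻¹·C = s² · (kg⁻¹·m⁻²·s²·A²) · (kg·m²·s⁻⁴·A⁻²) · (s·A) = s·A.
Both reduce to s·A.

Yes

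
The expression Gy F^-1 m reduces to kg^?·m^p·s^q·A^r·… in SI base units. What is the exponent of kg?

Gy = J/kg (absorbed dose = energy per mass),
    = m²·s⁻².
F = C/V (capacitance = charge per voltage),
    = A·s/(kg·m²·s⁻³·A⁻¹) (substituting C and V),
    = kg⁻¹·m⁻²·s⁴·A².
So F⁻¹ = kg·m²·s⁻⁴·A⁻².
Combining: Gy·F⁻¹·m = (m²·s⁻²) · (kg·m²·s⁻⁴·A⁻²) · m = kg·m⁵·s⁻⁶·A⁻².
The exponent of kg is 1.

1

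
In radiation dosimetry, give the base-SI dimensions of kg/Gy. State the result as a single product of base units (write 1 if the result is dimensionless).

kg·m⁻²·s²

Gy = m²·s⁻².
So Gy⁻¹ = m⁻²·s².
Combining: Gy⁻¹·kg = (m⁻²·s²) · kg = kg·m⁻²·s².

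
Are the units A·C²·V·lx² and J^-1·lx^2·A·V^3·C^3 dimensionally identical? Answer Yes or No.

No

Left side:
  C = s·A.
  So C² = s²·A².
  V = kg·m²·s⁻³·A⁻¹.
  lx = m⁻²·cd.
  So lx² = m⁻⁴·cd².
  Combining: A·C²·V·lx² = A · (s²·A²) · (kg·m²·s⁻³·A⁻¹) · (m⁻⁴·cd²) = kg·m⁻²·s⁻¹·A²·cd².
Right side:
  J = kg·m²·s⁻².
  So J⁻¹ = kg⁻¹·m⁻²·s².
  lx = m⁻²·cd.
  So lx² = m⁻⁴·cd².
  V = kg·m²·s⁻³·A⁻¹.
  So V³ = kg³·m⁶·s⁻⁹·A⁻³.
  C = s·A.
  So C³ = s³·A³.
  Combining: J⁻¹·lx²·A·V³·C³ = (kg⁻¹·m⁻²·s²) · (m⁻⁴·cd²) · A · (kg³·m⁶·s⁻⁹·A⁻³) · (s³·A³) = kg²·s⁻⁴·A·cd².
Left is kg·m⁻²·s⁻¹·A²·cd²; right is kg²·s⁻⁴·A·cd² — different.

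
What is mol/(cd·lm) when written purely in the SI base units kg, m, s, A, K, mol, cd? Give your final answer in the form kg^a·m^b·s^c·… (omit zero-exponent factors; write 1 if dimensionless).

lm = cd.
So lm⁻¹ = cd⁻¹.
Combining: cd⁻¹·lm⁻¹·mol = cd⁻¹ · cd⁻¹ · mol = mol·cd⁻².

mol·cd⁻²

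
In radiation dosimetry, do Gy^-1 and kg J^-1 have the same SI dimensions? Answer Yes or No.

Left side:
  Gy = J/kg (absorbed dose = energy per mass),
      = m²·s⁻².
  So Gy⁻¹ = m⁻²·s².
Right side:
  J = kg·m²·s⁻².
  So J⁻¹ = kg⁻¹·m⁻²·s².
  Combining: kg·J⁻¹ = kg · (kg⁻¹·m⁻²·s²) = m⁻²·s².
Both reduce to m⁻²·s².

Yes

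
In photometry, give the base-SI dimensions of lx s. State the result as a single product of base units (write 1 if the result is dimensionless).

lx = m⁻²·cd.
Combining: lx·s = (m⁻²·cd) · s = m⁻²·s·cd.

m⁻²·s·cd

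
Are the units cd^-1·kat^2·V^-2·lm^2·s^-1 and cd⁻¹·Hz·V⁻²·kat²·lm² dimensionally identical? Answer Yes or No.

Left side:
  kat = mol/s = s⁻¹·mol (catalytic activity).
  So kat² = s⁻²·mol².
  V = W/A (potential = power per current),
      = kg·m²·s⁻³·A⁻¹.
  So V⁻² = kg⁻²·m⁻⁴·s⁶·A².
  lm = cd·sr = cd (luminous flux; sr is dimensionless).
  So lm² = cd².
  Combining: cd⁻¹·kat²·V⁻²·lm²·s⁻¹ = cd⁻¹ · (s⁻²·mol²) · (kg⁻²·m⁻⁴·s⁶·A²) · cd² · s⁻¹ = kg⁻²·m⁻⁴·s³·A²·mol²·cd.
Right side:
  Hz = s⁻¹.
  V = kg·m²·s⁻³·A⁻¹.
  So V⁻² = kg⁻²·m⁻⁴·s⁶·A².
  kat = s⁻¹·mol.
  So kat² = s⁻²·mol².
  lm = cd.
  So lm² = cd².
  Combining: cd⁻¹·Hz·V⁻²·kat²·lm² = cd⁻¹ · s⁻¹ · (kg⁻²·m⁻⁴·s⁶·A²) · (s⁻²·mol²) · cd² = kg⁻²·m⁻⁴·s³·A²·mol²·cd.
Both reduce to kg⁻²·m⁻⁴·s³·A²·mol²·cd.

Yes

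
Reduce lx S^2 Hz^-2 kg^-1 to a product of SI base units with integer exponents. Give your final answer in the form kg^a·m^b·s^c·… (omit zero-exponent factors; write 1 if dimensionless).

lx = m⁻²·cd.
S = kg⁻¹·m⁻²·s³·A².
So S² = kg⁻²·m⁻⁴·s⁶·A⁴.
Hz = s⁻¹.
So Hz⁻² = s².
Combining: lx·S²·Hz⁻²·kg⁻¹ = (m⁻²·cd) · (kg⁻²·m⁻⁴·s⁶·A⁴) · s² · kg⁻¹ = kg⁻³·m⁻⁶·s⁸·A⁴·cd.

kg⁻³·m⁻⁶·s⁸·A⁴·cd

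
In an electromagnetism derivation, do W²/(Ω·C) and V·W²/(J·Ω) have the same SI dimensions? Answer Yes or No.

Yes

Left side:
  Ω = V/A (resistance = voltage per current),
      = kg·m²·s⁻³·A⁻².
  So Ω⁻¹ = kg⁻¹·m⁻²·s³·A².
  C = A·s = s·A (charge = current × time).
  So C⁻¹ = s⁻¹·A⁻¹.
  W = J/s (power = energy per time),
      = kg·m²·s⁻³.
  So W² = kg²·m⁴·s⁻⁶.
  Combining: Ω⁻¹·C⁻¹·W² = (kg⁻¹·m⁻²·s³·A²) · (s⁻¹·A⁻¹) · (kg²·m⁴·s⁻⁶) = kg·m²·s⁻⁴·A.
Right side:
  V = W/A (potential = power per current),
      = kg·m²·s⁻³·A⁻¹.
  W = J/s (power = energy per time),
      = kg·m²·s⁻³.
  So W² = kg²·m⁴·s⁻⁶.
  J = N·m (work = force × distance),
      = kg·m²·s⁻².
  So J⁻¹ = kg⁻¹·m⁻²·s².
  Ω = V/A (resistance = voltage per current),
      = kg·m²·s⁻³·A⁻².
  So Ω⁻¹ = kg⁻¹·m⁻²·s³·A².
  Combining: V·W²·J⁻¹·Ω⁻¹ = (kg·m²·s⁻³·A⁻¹) · (kg²·m⁴·s⁻⁶) · (kg⁻¹·m⁻²·s²) · (kg⁻¹·m⁻²·s³·A²) = kg·m²·s⁻⁴·A.
Both reduce to kg·m²·s⁻⁴·A.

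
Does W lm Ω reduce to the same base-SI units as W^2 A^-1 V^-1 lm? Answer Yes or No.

No

Left side:
  W = J/s (power = energy per time),
      = kg·m²·s⁻³.
  lm = cd·sr = cd (luminous flux; sr is dimensionless).
  Ω = V/A (resistance = voltage per current),
      = kg·m²·s⁻³·A⁻².
  Combining: W·lm·Ω = (kg·m²·s⁻³) · cd · (kg·m²·s⁻³·A⁻²) = kg²·m⁴·s⁻⁶·A⁻²·cd.
Right side:
  W = J/s (power = energy per time),
      = kg·m²·s⁻³.
  So W² = kg²·m⁴·s⁻⁶.
  V = W/A (potential = power per current),
      = kg·m²·s⁻³·A⁻¹.
  So V⁻¹ = kg⁻¹·m⁻²·s³·A.
  lm = cd·sr = cd (luminous flux; sr is dimensionless).
  Combining: W²·A⁻¹·V⁻¹·lm = (kg²·m⁴·s⁻⁶) · A⁻¹ · (kg⁻¹·m⁻²·s³·A) · cd = kg·m²·s⁻³·cd.
Left is kg²·m⁴·s⁻⁶·A⁻²·cd; right is kg·m²·s⁻³·cd — different.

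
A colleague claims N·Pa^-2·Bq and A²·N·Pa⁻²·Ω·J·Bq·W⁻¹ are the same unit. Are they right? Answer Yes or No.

Left side:
  N = kg·m/s² = kg·m·s⁻² (force = mass × acceleration).
  Pa = N/m² (pressure = force per area),
      = kg·m⁻¹·s⁻².
  So Pa⁻² = kg⁻²·m²·s⁴.
  Bq = 1/s = s⁻¹ (activity is decays per second).
  Combining: N·Pa⁻²·Bq = (kg·m·s⁻²) · (kg⁻²·m²·s⁴) · s⁻¹ = kg⁻¹·m³·s.
Right side:
  N = kg·m·s⁻².
  Pa = kg·m⁻¹·s⁻².
  So Pa⁻² = kg⁻²·m²·s⁴.
  Ω = kg·m²·s⁻³·A⁻².
  J = kg·m²·s⁻².
  Bq = s⁻¹.
  W = kg·m²·s⁻³.
  So W⁻¹ = kg⁻¹·m⁻²·s³.
  Combining: A²·N·Pa⁻²·Ω·J·Bq·W⁻¹ = A² · (kg·m·s⁻²) · (kg⁻²·m²·s⁴) · (kg·m²·s⁻³·A⁻²) · (kg·m²·s⁻²) · s⁻¹ · (kg⁻¹·m⁻²·s³) = m⁵·s⁻¹.
Left is kg⁻¹·m³·s; right is m⁵·s⁻¹ — different.

No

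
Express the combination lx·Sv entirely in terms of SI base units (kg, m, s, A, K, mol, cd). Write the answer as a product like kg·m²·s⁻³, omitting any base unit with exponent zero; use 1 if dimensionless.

lx = lm/m² (illuminance = luminous flux per area),
    = m⁻²·cd.
Sv = J/kg (equivalent dose = energy per mass),
    = m²·s⁻².
Combining: lx·Sv = (m⁻²·cd) · (m²·s⁻²) = s⁻²·cd.

s⁻²·cd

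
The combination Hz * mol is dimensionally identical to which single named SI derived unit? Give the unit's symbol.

Hz = s⁻¹.
Combining: Hz·mol = s⁻¹ · mol = s⁻¹·mol.
s⁻¹·mol is the base-SI form of the katal.

kat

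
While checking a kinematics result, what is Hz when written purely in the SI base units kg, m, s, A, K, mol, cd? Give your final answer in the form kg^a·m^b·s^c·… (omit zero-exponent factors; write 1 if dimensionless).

s⁻¹

Hz = 1/s = s⁻¹ (frequency is cycles per second).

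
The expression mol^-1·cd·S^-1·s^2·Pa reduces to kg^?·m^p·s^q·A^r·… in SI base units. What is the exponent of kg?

S = 1/Ω (conductance is reciprocal resistance),
    = kg⁻¹·m⁻²·s³·A².
So S⁻¹ = kg·m²·s⁻³·A⁻².
Pa = N/m² (pressure = force per area),
    = kg·m⁻¹·s⁻².
Combining: mol⁻¹·cd·S⁻¹·s²·Pa = mol⁻¹ · cd · (kg·m²·s⁻³·A⁻²) · s² · (kg·m⁻¹·s⁻²) = kg²·m·s⁻³·A⁻²·mol⁻¹·cd.
The exponent of kg is 2.

2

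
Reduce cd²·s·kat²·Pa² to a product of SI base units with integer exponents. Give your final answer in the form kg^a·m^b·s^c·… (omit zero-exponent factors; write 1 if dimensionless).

kat = mol/s = s⁻¹·mol (catalytic activity).
So kat² = s⁻²·mol².
Pa = N/m² (pressure = force per area),
    = kg·m⁻¹·s⁻².
So Pa² = kg²·m⁻²·s⁻⁴.
Combining: cd²·s·kat²·Pa² = cd² · s · (s⁻²·mol²) · (kg²·m⁻²·s⁻⁴) = kg²·m⁻²·s⁻⁵·mol²·cd².

kg²·m⁻²·s⁻⁵·mol²·cd²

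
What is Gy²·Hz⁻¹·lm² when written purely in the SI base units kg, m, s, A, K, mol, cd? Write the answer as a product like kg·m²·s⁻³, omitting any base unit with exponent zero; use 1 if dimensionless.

m⁴·s⁻³·cd²

Gy = J/kg (absorbed dose = energy per mass),
    = m²·s⁻².
So Gy² = m⁴·s⁻⁴.
Hz = 1/s = s⁻¹ (frequency is cycles per second).
So Hz⁻¹ = s.
lm = cd·sr = cd (luminous flux; sr is dimensionless).
So lm² = cd².
Combining: Gy²·Hz⁻¹·lm² = (m⁴·s⁻⁴) · s · cd² = m⁴·s⁻³·cd².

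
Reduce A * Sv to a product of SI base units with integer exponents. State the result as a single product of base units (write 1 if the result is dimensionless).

m²·s⁻²·A

Sv = m²·s⁻².
Combining: A·Sv = A · (m²·s⁻²) = m²·s⁻²·A.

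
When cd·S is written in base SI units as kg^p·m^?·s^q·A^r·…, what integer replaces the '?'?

-2

S = 1/Ω (conductance is reciprocal resistance),
    = kg⁻¹·m⁻²·s³·A².
Combining: cd·S = cd · (kg⁻¹·m⁻²·s³·A²) = kg⁻¹·m⁻²·s³·A²·cd.
The exponent of m is -2.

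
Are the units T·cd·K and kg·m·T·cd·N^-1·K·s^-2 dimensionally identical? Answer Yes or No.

Yes

Left side:
  T = Wb/m² (flux density = flux per area),
      = kg·s⁻²·A⁻¹.
  Combining: T·cd·K = (kg·s⁻²·A⁻¹) · cd · K = kg·s⁻²·A⁻¹·K·cd.
Right side:
  T = Wb/m² (flux density = flux per area),
      = kg·s⁻²·A⁻¹.
  N = kg·m/s² = kg·m·s⁻² (force = mass × acceleration).
  So N⁻¹ = kg⁻¹·m⁻¹·s².
  Combining: kg·m·T·cd·N⁻¹·K·s⁻² = kg · m · (kg·s⁻²·A⁻¹) · cd · (kg⁻¹·m⁻¹·s²) · K · s⁻² = kg·s⁻²·A⁻¹·K·cd.
Both reduce to kg·s⁻²·A⁻¹·K·cd.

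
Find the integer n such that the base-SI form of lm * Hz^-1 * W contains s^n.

lm = cd·sr = cd (luminous flux; sr is dimensionless).
Hz = 1/s = s⁻¹ (frequency is cycles per second).
So Hz⁻¹ = s.
W = J/s (power = energy per time),
    = kg·m²·s⁻³.
Combining: lm·Hz⁻¹·W = cd · s · (kg·m²·s⁻³) = kg·m²·s⁻²·cd.
The exponent of s is -2.

-2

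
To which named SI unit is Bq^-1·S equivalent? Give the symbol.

Bq = s⁻¹.
So Bq⁻¹ = s.
S = kg⁻¹·m⁻²·s³·A².
Combining: Bq⁻¹·S = s · (kg⁻¹·m⁻²·s³·A²) = kg⁻¹·m⁻²·s⁴·A².
kg⁻¹·m⁻²·s⁴·A² is the base-SI form of the farad.

F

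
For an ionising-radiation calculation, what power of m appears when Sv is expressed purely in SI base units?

Sv = J/kg (equivalent dose = energy per mass),
    = m²·s⁻².
The exponent of m is 2.

2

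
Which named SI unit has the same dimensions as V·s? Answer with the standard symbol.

V = kg·m²·s⁻³·A⁻¹.
Combining: V·s = (kg·m²·s⁻³·A⁻¹) · s = kg·m²·s⁻²·A⁻¹.
kg·m²·s⁻²·A⁻¹ is the base-SI form of the weber.

Wb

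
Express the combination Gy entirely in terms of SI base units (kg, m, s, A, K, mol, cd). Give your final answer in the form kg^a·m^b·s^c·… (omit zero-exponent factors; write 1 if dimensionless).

Gy = J/kg (absorbed dose = energy per mass),
    = m²·s⁻².

m²·s⁻²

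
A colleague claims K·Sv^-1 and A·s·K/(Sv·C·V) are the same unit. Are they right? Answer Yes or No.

No

Left side:
  Sv = m²·s⁻².
  So Sv⁻¹ = m⁻²·s².
  Combining: K·Sv⁻¹ = K · (m⁻²·s²) = m⁻²·s²·K.
Right side:
  Sv = m²·s⁻².
  So Sv⁻¹ = m⁻²·s².
  C = s·A.
  So C⁻¹ = s⁻¹·A⁻¹.
  V = kg·m²·s⁻³·A⁻¹.
  So V⁻¹ = kg⁻¹·m⁻²·s³·A.
  Combining: A·s·Sv⁻¹·C⁻¹·K·V⁻¹ = A · s · (m⁻²·s²) · (s⁻¹·A⁻¹) · K · (kg⁻¹·m⁻²·s³·A) = kg⁻¹·m⁻⁴·s⁵·A·K.
Left is m⁻²·s²·K; right is kg⁻¹·m⁻⁴·s⁵·A·K — different.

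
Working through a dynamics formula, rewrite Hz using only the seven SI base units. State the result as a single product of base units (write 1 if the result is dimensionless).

s⁻¹

Hz = 1/s = s⁻¹ (frequency is cycles per second).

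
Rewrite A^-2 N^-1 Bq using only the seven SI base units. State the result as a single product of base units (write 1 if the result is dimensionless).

N = kg·m/s² = kg·m·s⁻² (force = mass × acceleration).
So N⁻¹ = kg⁻¹·m⁻¹·s².
Bq = 1/s = s⁻¹ (activity is decays per second).
Combining: A⁻²·N⁻¹·Bq = A⁻² · (kg⁻¹·m⁻¹·s²) · s⁻¹ = kg⁻¹·m⁻¹·s·A⁻².

kg⁻¹·m⁻¹·s·A⁻²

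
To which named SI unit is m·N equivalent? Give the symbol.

N = kg·m·s⁻².
Combining: m·N = m · (kg·m·s⁻²) = kg·m²·s⁻².
kg·m²·s⁻² is the base-SI form of the joule.

J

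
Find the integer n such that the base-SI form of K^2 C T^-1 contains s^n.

3

C = A·s = s·A (charge = current × time).
T = Wb/m² (flux density = flux per area),
    = kg·s⁻²·A⁻¹.
So T⁻¹ = kg⁻¹·s²·A.
Combining: K²·C·T⁻¹ = K² · (s·A) · (kg⁻¹·s²·A) = kg⁻¹·s³·A²·K².
The exponent of s is 3.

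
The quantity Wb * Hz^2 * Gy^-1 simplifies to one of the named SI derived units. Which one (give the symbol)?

T

Wb = V·s (flux: a volt is a weber per second),
    = kg·m²·s⁻²·A⁻¹.
Hz = 1/s = s⁻¹ (frequency is cycles per second).
So Hz² = s⁻².
Gy = J/kg (absorbed dose = energy per mass),
    = m²·s⁻².
So Gy⁻¹ = m⁻²·s².
Combining: Wb·Hz²·Gy⁻¹ = (kg·m²·s⁻²·A⁻¹) · s⁻² · (m⁻²·s²) = kg·s⁻²·A⁻¹.
kg·s⁻²·A⁻¹ is the base-SI form of the tesla.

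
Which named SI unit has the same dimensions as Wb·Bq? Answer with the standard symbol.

V

Wb = V·s (flux: a volt is a weber per second),
    = kg·m²·s⁻²·A⁻¹.
Bq = 1/s = s⁻¹ (activity is decays per second).
Combining: Wb·Bq = (kg·m²·s⁻²·A⁻¹) · s⁻¹ = kg·m²·s⁻³·A⁻¹.
kg·m²·s⁻³·A⁻¹ is the base-SI form of the volt.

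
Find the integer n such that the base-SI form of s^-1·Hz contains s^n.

-2

Hz = 1/s = s⁻¹ (frequency is cycles per second).
Combining: s⁻¹·Hz = s⁻¹ · s⁻¹ = s⁻².
The exponent of s is -2.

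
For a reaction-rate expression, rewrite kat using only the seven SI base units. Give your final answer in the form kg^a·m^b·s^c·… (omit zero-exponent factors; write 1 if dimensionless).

s⁻¹·mol

kat = s⁻¹·mol.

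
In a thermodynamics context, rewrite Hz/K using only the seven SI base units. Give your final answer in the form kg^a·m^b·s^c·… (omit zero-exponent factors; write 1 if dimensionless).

Hz = 1/s = s⁻¹ (frequency is cycles per second).
Combining: K⁻¹·Hz = K⁻¹ · s⁻¹ = s⁻¹·K⁻¹.

s⁻¹·K⁻¹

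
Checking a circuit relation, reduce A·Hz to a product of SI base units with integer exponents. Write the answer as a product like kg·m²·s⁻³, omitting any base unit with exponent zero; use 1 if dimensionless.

s⁻¹·A

Hz = s⁻¹.
Combining: A·Hz = A · s⁻¹ = s⁻¹·A.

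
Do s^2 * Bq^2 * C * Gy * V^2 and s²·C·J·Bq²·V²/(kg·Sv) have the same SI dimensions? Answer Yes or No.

Left side:
  Bq = s⁻¹.
  So Bq² = s⁻².
  C = s·A.
  Gy = m²·s⁻².
  V = kg·m²·s⁻³·A⁻¹.
  So V² = kg²·m⁴·s⁻⁶·A⁻².
  Combining: s²·Bq²·C·Gy·V² = s² · s⁻² · (s·A) · (m²·s⁻²) · (kg²·m⁴·s⁻⁶·A⁻²) = kg²·m⁶·s⁻⁷·A⁻¹.
Right side:
  C = A·s = s·A (charge = current × time).
  J = N·m (work = force × distance),
      = kg·m²·s⁻².
  Sv = J/kg (equivalent dose = energy per mass),
      = m²·s⁻².
  So Sv⁻¹ = m⁻²·s².
  Bq = 1/s = s⁻¹ (activity is decays per second).
  So Bq² = s⁻².
  V = W/A (potential = power per current),
      = kg·m²·s⁻³·A⁻¹.
  So V² = kg²·m⁴·s⁻⁶·A⁻².
  Combining: s²·C·J·kg⁻¹·Sv⁻¹·Bq²·V² = s² · (s·A) · (kg·m²·s⁻²) · kg⁻¹ · (m⁻²·s²) · s⁻² · (kg²·m⁴·s⁻⁶·A⁻²) = kg²·m⁴·s⁻⁵·A⁻¹.
Left is kg²·m⁶·s⁻⁷·A⁻¹; right is kg²·m⁴·s⁻⁵·A⁻¹ — different.

No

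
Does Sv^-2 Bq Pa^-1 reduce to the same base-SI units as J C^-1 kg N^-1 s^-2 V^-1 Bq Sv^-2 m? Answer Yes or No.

Left side:
  Sv = J/kg (equivalent dose = energy per mass),
      = m²·s⁻².
  So Sv⁻² = m⁻⁴·s⁴.
  Bq = 1/s = s⁻¹ (activity is decays per second).
  Pa = N/m² (pressure = force per area),
      = kg·m⁻¹·s⁻².
  So Pa⁻¹ = kg⁻¹·m·s².
  Combining: Sv⁻²·Bq·Pa⁻¹ = (m⁻⁴·s⁴) · s⁻¹ · (kg⁻¹·m·s²) = kg⁻¹·m⁻³·s⁵.
Right side:
  J = kg·m²·s⁻².
  C = s·A.
  So C⁻¹ = s⁻¹·A⁻¹.
  N = kg·m·s⁻².
  So N⁻¹ = kg⁻¹·m⁻¹·s².
  V = kg·m²·s⁻³·A⁻¹.
  So V⁻¹ = kg⁻¹·m⁻²·s³·A.
  Bq = s⁻¹.
  Sv = m²·s⁻².
  So Sv⁻² = m⁻⁴·s⁴.
  Combining: J·C⁻¹·kg·N⁻¹·s⁻²·V⁻¹·Bq·Sv⁻²·m = (kg·m²·s⁻²) · (s⁻¹·A⁻¹) · kg · (kg⁻¹·m⁻¹·s²) · s⁻² · (kg⁻¹·m⁻²·s³·A) · s⁻¹ · (m⁻⁴·s⁴) · m = m⁻⁴·s³.
Left is kg⁻¹·m⁻³·s⁵; right is m⁻⁴·s³ — different.

No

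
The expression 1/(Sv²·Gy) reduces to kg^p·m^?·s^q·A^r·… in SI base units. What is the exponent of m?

-6

Sv = J/kg (equivalent dose = energy per mass),
    = m²·s⁻².
So Sv⁻² = m⁻⁴·s⁴.
Gy = J/kg (absorbed dose = energy per mass),
    = m²·s⁻².
So Gy⁻¹ = m⁻²·s².
Combining: Sv⁻²·Gy⁻¹ = (m⁻⁴·s⁴) · (m⁻²·s²) = m⁻⁶·s⁶.
The exponent of m is -6.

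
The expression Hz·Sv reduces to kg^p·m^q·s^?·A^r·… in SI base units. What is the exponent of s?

-3

Hz = 1/s = s⁻¹ (frequency is cycles per second).
Sv = J/kg (equivalent dose = energy per mass),
    = m²·s⁻².
Combining: Hz·Sv = s⁻¹ · (m²·s⁻²) = m²·s⁻³.
The exponent of s is -3.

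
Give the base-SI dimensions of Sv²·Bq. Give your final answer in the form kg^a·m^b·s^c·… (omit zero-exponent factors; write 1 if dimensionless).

m⁴·s⁻⁵

Sv = m²·s⁻².
So Sv² = m⁴·s⁻⁴.
Bq = s⁻¹.
Combining: Sv²·Bq = (m⁴·s⁻⁴) · s⁻¹ = m⁴·s⁻⁵.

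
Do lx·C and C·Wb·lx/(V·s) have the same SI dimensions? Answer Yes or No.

Yes

Left side:
  lx = m⁻²·cd.
  C = s·A.
  Combining: lx·C = (m⁻²·cd) · (s·A) = m⁻²·s·A·cd.
Right side:
  C = A·s = s·A (charge = current × time).
  V = W/A (potential = power per current),
      = kg·m²·s⁻³·A⁻¹.
  So V⁻¹ = kg⁻¹·m⁻²·s³·A.
  Wb = V·s (flux: a volt is a weber per second),
      = kg·m²·s⁻²·A⁻¹.
  lx = lm/m² (illuminance = luminous flux per area),
      = m⁻²·cd.
  Combining: C·V⁻¹·Wb·lx·s⁻¹ = (s·A) · (kg⁻¹·m⁻²·s³·A) · (kg·m²·s⁻²·A⁻¹) · (m⁻²·cd) · s⁻¹ = m⁻²·s·A·cd.
Both reduce to m⁻²·s·A·cd.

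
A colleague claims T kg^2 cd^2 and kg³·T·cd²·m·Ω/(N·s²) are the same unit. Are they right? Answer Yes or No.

No

Left side:
  T = kg·s⁻²·A⁻¹.
  Combining: T·kg²·cd² = (kg·s⁻²·A⁻¹) · kg² · cd² = kg³·s⁻²·A⁻¹·cd².
Right side:
  T = Wb/m² (flux density = flux per area),
      = kg·s⁻²·A⁻¹.
  Ω = V/A (resistance = voltage per current),
      = kg·m²·s⁻³·A⁻².
  N = kg·m/s² = kg·m·s⁻² (force = mass × acceleration).
  So N⁻¹ = kg⁻¹·m⁻¹·s².
  Combining: kg³·T·cd²·m·Ω·N⁻¹·s⁻² = kg³ · (kg·s⁻²·A⁻¹) · cd² · m · (kg·m²·s⁻³·A⁻²) · (kg⁻¹·m⁻¹·s²) · s⁻² = kg⁴·m²·s⁻⁵·A⁻³·cd².
Left is kg³·s⁻²·A⁻¹·cd²; right is kg⁴·m²·s⁻⁵·A⁻³·cd² — different.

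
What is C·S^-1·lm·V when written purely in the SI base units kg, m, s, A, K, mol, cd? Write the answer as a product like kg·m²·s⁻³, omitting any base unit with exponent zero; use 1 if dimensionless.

C = A·s = s·A (charge = current × time).
S = 1/Ω (conductance is reciprocal resistance),
    = kg⁻¹·m⁻²·s³·A².
So S⁻¹ = kg·m²·s⁻³·A⁻².
lm = cd·sr = cd (luminous flux; sr is dimensionless).
V = W/A (potential = power per current),
    = kg·m²·s⁻³·A⁻¹.
Combining: C·S⁻¹·lm·V = (s·A) · (kg·m²·s⁻³·A⁻²) · cd · (kg·m²·s⁻³·A⁻¹) = kg²·m⁴·s⁻⁵·A⁻²·cd.

kg²·m⁴·s⁻⁵·A⁻²·cd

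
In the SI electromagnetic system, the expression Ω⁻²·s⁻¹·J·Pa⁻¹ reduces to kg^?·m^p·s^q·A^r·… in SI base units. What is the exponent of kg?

-2

Ω = kg·m²·s⁻³·A⁻².
So Ω⁻² = kg⁻²·m⁻⁴·s⁶·A⁴.
J = kg·m²·s⁻².
Pa = kg·m⁻¹·s⁻².
So Pa⁻¹ = kg⁻¹·m·s².
Combining: Ω⁻²·s⁻¹·J·Pa⁻¹ = (kg⁻²·m⁻⁴·s⁶·A⁴) · s⁻¹ · (kg·m²·s⁻²) · (kg⁻¹·m·s²) = kg⁻²·m⁻¹·s⁵·A⁴.
The exponent of kg is -2.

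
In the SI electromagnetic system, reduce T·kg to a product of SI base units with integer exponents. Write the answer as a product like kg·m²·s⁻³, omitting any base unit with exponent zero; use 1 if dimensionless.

T = Wb/m² (flux density = flux per area),
    = kg·s⁻²·A⁻¹.
Combining: T·kg = (kg·s⁻²·A⁻¹) · kg = kg²·s⁻²·A⁻¹.

kg²·s⁻²·A⁻¹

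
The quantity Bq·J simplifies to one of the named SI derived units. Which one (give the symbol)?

Bq = s⁻¹.
J = kg·m²·s⁻².
Combining: Bq·J = s⁻¹ · (kg·m²·s⁻²) = kg·m²·s⁻³.
kg·m²·s⁻³ is the base-SI form of the watt.

W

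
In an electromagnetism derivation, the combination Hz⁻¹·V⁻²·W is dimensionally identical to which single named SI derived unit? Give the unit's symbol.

F

Hz = 1/s = s⁻¹ (frequency is cycles per second).
So Hz⁻¹ = s.
V = W/A (potential = power per current),
    = kg·m²·s⁻³·A⁻¹.
So V⁻² = kg⁻²·m⁻⁴·s⁶·A².
W = J/s (power = energy per time),
    = kg·m²·s⁻³.
Combining: Hz⁻¹·V⁻²·W = s · (kg⁻²·m⁻⁴·s⁶·A²) · (kg·m²·s⁻³) = kg⁻¹·m⁻²·s⁴·A².
kg⁻¹·m⁻²·s⁴·A² is the base-SI form of the farad.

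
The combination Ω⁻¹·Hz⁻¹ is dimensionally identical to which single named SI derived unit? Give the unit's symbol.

Ω = V/A (resistance = voltage per current),
    = kg·m²·s⁻³·A⁻².
So Ω⁻¹ = kg⁻¹·m⁻²·s³·A².
Hz = 1/s = s⁻¹ (frequency is cycles per second).
So Hz⁻¹ = s.
Combining: Ω⁻¹·Hz⁻¹ = (kg⁻¹·m⁻²·s³·A²) · s = kg⁻¹·m⁻²·s⁴·A².
kg⁻¹·m⁻²·s⁴·A² is the base-SI form of the farad.

F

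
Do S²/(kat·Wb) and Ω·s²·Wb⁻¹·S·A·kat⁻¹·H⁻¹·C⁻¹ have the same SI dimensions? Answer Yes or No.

Left side:
  kat = s⁻¹·mol.
  So kat⁻¹ = s·mol⁻¹.
  S = kg⁻¹·m⁻²·s³·A².
  So S² = kg⁻²·m⁻⁴·s⁶·A⁴.
  Wb = kg·m²·s⁻²·A⁻¹.
  So Wb⁻¹ = kg⁻¹·m⁻²·s²·A.
  Combining: kat⁻¹·S²·Wb⁻¹ = (s·mol⁻¹) · (kg⁻²·m⁻⁴·s⁶·A⁴) · (kg⁻¹·m⁻²·s²·A) = kg⁻³·m⁻⁶·s⁹·A⁵·mol⁻¹.
Right side:
  Ω = kg·m²·s⁻³·A⁻².
  Wb = kg·m²·s⁻²·A⁻¹.
  So Wb⁻¹ = kg⁻¹·m⁻²·s²·A.
  S = kg⁻¹·m⁻²·s³·A².
  kat = s⁻¹·mol.
  So kat⁻¹ = s·mol⁻¹.
  H = kg·m²·s⁻²·A⁻².
  So H⁻¹ = kg⁻¹·m⁻²·s²·A².
  C = s·A.
  So C⁻¹ = s⁻¹·A⁻¹.
  Combining: Ω·s²·Wb⁻¹·S·A·kat⁻¹·H⁻¹·C⁻¹ = (kg·m²·s⁻³·A⁻²) · s² · (kg⁻¹·m⁻²·s²·A) · (kg⁻¹·m⁻²·s³·A²) · A · (s·mol⁻¹) · (kg⁻¹·m⁻²·s²·A²) · (s⁻¹·A⁻¹) = kg⁻²·m⁻⁴·s⁶·A³·mol⁻¹.
Left is kg⁻³·m⁻⁶·s⁹·A⁵·mol⁻¹; right is kg⁻²·m⁻⁴·s⁶·A³·mol⁻¹ — different.

No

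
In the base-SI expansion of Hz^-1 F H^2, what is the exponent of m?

2

Hz = 1/s = s⁻¹ (frequency is cycles per second).
So Hz⁻¹ = s.
F = C/V (capacitance = charge per voltage),
    = A·s/(kg·m²·s⁻³·A⁻¹) (substituting C and V),
    = kg⁻¹·m⁻²·s⁴·A².
H = Wb/A (inductance = flux per current),
    = kg·m²·s⁻²·A⁻².
So H² = kg²·m⁴·s⁻⁴·A⁻⁴.
Combining: Hz⁻¹·F·H² = s · (kg⁻¹·m⁻²·s⁴·A²) · (kg²·m⁴·s⁻⁴·A⁻⁴) = kg·m²·s·A⁻².
The exponent of m is 2.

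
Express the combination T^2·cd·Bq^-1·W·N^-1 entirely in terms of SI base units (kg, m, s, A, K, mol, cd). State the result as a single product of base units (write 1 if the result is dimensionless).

kg²·m·s⁻⁴·A⁻²·cd

T = Wb/m² (flux density = flux per area),
    = kg·s⁻²·A⁻¹.
So T² = kg²·s⁻⁴·A⁻².
Bq = 1/s = s⁻¹ (activity is decays per second).
So Bq⁻¹ = s.
W = J/s (power = energy per time),
    = kg·m²·s⁻³.
N = kg·m/s² = kg·m·s⁻² (force = mass × acceleration).
So N⁻¹ = kg⁻¹·m⁻¹·s².
Combining: T²·cd·Bq⁻¹·W·N⁻¹ = (kg²·s⁻⁴·A⁻²) · cd · s · (kg·m²·s⁻³) · (kg⁻¹·m⁻¹·s²) = kg²·m·s⁻⁴·A⁻²·cd.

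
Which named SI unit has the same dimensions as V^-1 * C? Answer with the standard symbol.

F

V = W/A (potential = power per current),
    = kg·m²·s⁻³·A⁻¹.
So V⁻¹ = kg⁻¹·m⁻²·s³·A.
C = A·s = s·A (charge = current × time).
Combining: V⁻¹·C = (kg⁻¹·m⁻²·s³·A) · (s·A) = kg⁻¹·m⁻²·s⁴·A².
kg⁻¹·m⁻²·s⁴·A² is the base-SI form of the farad.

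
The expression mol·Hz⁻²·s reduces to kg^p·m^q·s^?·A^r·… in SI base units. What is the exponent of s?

3

Hz = 1/s = s⁻¹ (frequency is cycles per second).
So Hz⁻² = s².
Combining: mol·Hz⁻²·s = mol · s² · s = s³·mol.
The exponent of s is 3.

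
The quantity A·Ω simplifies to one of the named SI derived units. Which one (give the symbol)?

Ω = kg·m²·s⁻³·A⁻².
Combining: A·Ω = A · (kg·m²·s⁻³·A⁻²) = kg·m²·s⁻³·A⁻¹.
kg·m²·s⁻³·A⁻¹ is the base-SI form of the volt.

V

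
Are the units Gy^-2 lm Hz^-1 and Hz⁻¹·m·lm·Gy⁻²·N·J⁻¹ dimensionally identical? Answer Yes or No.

Yes

Left side:
  Gy = J/kg (absorbed dose = energy per mass),
      = m²·s⁻².
  So Gy⁻² = m⁻⁴·s⁴.
  lm = cd·sr = cd (luminous flux; sr is dimensionless).
  Hz = 1/s = s⁻¹ (frequency is cycles per second).
  So Hz⁻¹ = s.
  Combining: Gy⁻²·lm·Hz⁻¹ = (m⁻⁴·s⁴) · cd · s = m⁻⁴·s⁵·cd.
Right side:
  Hz = 1/s = s⁻¹ (frequency is cycles per second).
  So Hz⁻¹ = s.
  lm = cd·sr = cd (luminous flux; sr is dimensionless).
  Gy = J/kg (absorbed dose = energy per mass),
      = m²·s⁻².
  So Gy⁻² = m⁻⁴·s⁴.
  N = kg·m/s² = kg·m·s⁻² (force = mass × acceleration).
  J = N·m (work = force × distance),
      = kg·m²·s⁻².
  So J⁻¹ = kg⁻¹·m⁻²·s².
  Combining: Hz⁻¹·m·lm·Gy⁻²·N·J⁻¹ = s · m · cd · (m⁻⁴·s⁴) · (kg·m·s⁻²) · (kg⁻¹·m⁻²·s²) = m⁻⁴·s⁵·cd.
Both reduce to m⁻⁴·s⁵·cd.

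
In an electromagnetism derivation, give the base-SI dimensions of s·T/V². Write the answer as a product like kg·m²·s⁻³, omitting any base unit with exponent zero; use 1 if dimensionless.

T = Wb/m² (flux density = flux per area),
    = kg·s⁻²·A⁻¹.
V = W/A (potential = power per current),
    = kg·m²·s⁻³·A⁻¹.
So V⁻² = kg⁻²·m⁻⁴·s⁶·A².
Combining: s·T·V⁻² = s · (kg·s⁻²·A⁻¹) · (kg⁻²·m⁻⁴·s⁶·A²) = kg⁻¹·m⁻⁴·s⁵·A.

kg⁻¹·m⁻⁴·s⁵·A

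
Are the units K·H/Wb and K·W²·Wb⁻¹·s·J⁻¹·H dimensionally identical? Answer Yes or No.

Left side:
  Wb = V·s (flux: a volt is a weber per second),
      = kg·m²·s⁻²·A⁻¹.
  So Wb⁻¹ = kg⁻¹·m⁻²·s²·A.
  H = Wb/A (inductance = flux per current),
      = kg·m²·s⁻²·A⁻².
  Combining: K·Wb⁻¹·H = K · (kg⁻¹·m⁻²·s²·A) · (kg·m²·s⁻²·A⁻²) = A⁻¹·K.
Right side:
  W = kg·m²·s⁻³.
  So W² = kg²·m⁴·s⁻⁶.
  Wb = kg·m²·s⁻²·A⁻¹.
  So Wb⁻¹ = kg⁻¹·m⁻²·s²·A.
  J = kg·m²·s⁻².
  So J⁻¹ = kg⁻¹·m⁻²·s².
  H = kg·m²·s⁻²·A⁻².
  Combining: K·W²·Wb⁻¹·s·J⁻¹·H = K · (kg²·m⁴·s⁻⁶) · (kg⁻¹·m⁻²·s²·A) · s · (kg⁻¹·m⁻²·s²) · (kg·m²·s⁻²·A⁻²) = kg·m²·s⁻³·A⁻¹·K.
Left is A⁻¹·K; right is kg·m²·s⁻³·A⁻¹·K — different.

No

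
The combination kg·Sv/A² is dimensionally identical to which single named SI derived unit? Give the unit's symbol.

H

Sv = J/kg (equivalent dose = energy per mass),
    = m²·s⁻².
Combining: kg·A⁻²·Sv = kg · A⁻² · (m²·s⁻²) = kg·m²·s⁻²·A⁻².
kg·m²·s⁻²·A⁻² is the base-SI form of the henry.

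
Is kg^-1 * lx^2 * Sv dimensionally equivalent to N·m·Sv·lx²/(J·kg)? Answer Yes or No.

Left side:
  lx = lm/m² (illuminance = luminous flux per area),
      = m⁻²·cd.
  So lx² = m⁻⁴·cd².
  Sv = J/kg (equivalent dose = energy per mass),
      = m²·s⁻².
  Combining: kg⁻¹·lx²·Sv = kg⁻¹ · (m⁻⁴·cd²) · (m²·s⁻²) = kg⁻¹·m⁻²·s⁻²·cd².
Right side:
  J = N·m (work = force × distance),
      = kg·m²·s⁻².
  So J⁻¹ = kg⁻¹·m⁻²·s².
  N = kg·m/s² = kg·m·s⁻² (force = mass × acceleration).
  Sv = J/kg (equivalent dose = energy per mass),
      = m²·s⁻².
  lx = lm/m² (illuminance = luminous flux per area),
      = m⁻²·cd.
  So lx² = m⁻⁴·cd².
  Combining: J⁻¹·kg⁻¹·N·m·Sv·lx² = (kg⁻¹·m⁻²·s²) · kg⁻¹ · (kg·m·s⁻²) · m · (m²·s⁻²) · (m⁻⁴·cd²) = kg⁻¹·m⁻²·s⁻²·cd².
Both reduce to kg⁻¹·m⁻²·s⁻²·cd².

Yes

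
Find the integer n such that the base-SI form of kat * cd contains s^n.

-1

kat = mol/s = s⁻¹·mol (catalytic activity).
Combining: kat·cd = (s⁻¹·mol) · cd = s⁻¹·mol·cd.
The exponent of s is -1.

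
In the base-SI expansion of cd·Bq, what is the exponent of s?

Bq = 1/s = s⁻¹ (activity is decays per second).
Combining: cd·Bq = cd · s⁻¹ = s⁻¹·cd.
The exponent of s is -1.

-1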